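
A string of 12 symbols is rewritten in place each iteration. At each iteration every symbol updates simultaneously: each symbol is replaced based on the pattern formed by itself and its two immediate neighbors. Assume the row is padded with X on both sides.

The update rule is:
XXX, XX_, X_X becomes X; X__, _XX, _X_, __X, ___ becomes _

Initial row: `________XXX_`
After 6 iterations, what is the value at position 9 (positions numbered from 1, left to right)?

_________XXX
__________XX
___________X
____________
____________  (fixed point — unchanged through iteration 6)
position 9 holds _

_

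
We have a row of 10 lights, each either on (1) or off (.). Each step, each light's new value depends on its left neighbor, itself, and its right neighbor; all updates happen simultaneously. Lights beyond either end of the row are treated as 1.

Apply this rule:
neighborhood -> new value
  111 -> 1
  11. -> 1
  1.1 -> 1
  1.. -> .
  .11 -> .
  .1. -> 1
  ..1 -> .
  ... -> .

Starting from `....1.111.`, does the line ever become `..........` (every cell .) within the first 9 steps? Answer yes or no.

yes

....11.111
.....11.11
......11.1
.......11.
........11
.........1
..........
all cells are . at step 7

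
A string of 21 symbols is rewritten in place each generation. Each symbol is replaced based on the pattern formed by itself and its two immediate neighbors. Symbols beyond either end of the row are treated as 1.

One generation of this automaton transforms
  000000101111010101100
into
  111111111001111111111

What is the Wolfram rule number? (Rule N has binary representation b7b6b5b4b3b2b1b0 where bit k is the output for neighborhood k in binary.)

127

position 9: 111 → 0  (bit 7 = 0)
position 11: 110 → 1  (bit 6 = 1)
position 7: 101 → 1  (bit 5 = 1)
position 0: 100 → 1  (bit 4 = 1)
position 8: 011 → 1  (bit 3 = 1)
position 6: 010 → 1  (bit 2 = 1)
position 5: 001 → 1  (bit 1 = 1)
position 1: 000 → 1  (bit 0 = 1)
bits b7..b0 = 01111111 = 127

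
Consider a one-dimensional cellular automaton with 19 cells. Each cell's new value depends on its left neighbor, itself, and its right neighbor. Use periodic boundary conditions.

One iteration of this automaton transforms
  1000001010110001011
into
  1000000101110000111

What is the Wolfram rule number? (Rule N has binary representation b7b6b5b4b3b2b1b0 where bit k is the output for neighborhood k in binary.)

232

position 18: 111 → 1  (bit 7 = 1)
position 0: 110 → 1  (bit 6 = 1)
position 7: 101 → 1  (bit 5 = 1)
position 1: 100 → 0  (bit 4 = 0)
position 10: 011 → 1  (bit 3 = 1)
position 6: 010 → 0  (bit 2 = 0)
position 5: 001 → 0  (bit 1 = 0)
position 2: 000 → 0  (bit 0 = 0)
bits b7..b0 = 11101000 = 232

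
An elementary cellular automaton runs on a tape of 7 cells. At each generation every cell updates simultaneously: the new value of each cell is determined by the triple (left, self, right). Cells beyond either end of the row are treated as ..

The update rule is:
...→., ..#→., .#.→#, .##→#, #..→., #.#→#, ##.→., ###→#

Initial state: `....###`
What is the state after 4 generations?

....#..

....##.
....#..
....#..  (fixed point — unchanged through generation 4)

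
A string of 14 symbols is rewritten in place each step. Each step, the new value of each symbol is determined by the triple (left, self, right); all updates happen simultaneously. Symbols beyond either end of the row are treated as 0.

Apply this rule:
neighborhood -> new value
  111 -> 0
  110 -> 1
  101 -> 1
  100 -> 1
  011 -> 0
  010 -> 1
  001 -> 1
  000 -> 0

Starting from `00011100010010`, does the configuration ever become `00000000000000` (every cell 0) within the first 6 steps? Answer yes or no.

step 1: 00100110111111
step 2: 01111011000001
step 3: 10001101100011
step 4: 11010110110101
step 5: 01111011011111
step 6: 10001101100001
step 6 is 10001101100001, still not uniform 0

no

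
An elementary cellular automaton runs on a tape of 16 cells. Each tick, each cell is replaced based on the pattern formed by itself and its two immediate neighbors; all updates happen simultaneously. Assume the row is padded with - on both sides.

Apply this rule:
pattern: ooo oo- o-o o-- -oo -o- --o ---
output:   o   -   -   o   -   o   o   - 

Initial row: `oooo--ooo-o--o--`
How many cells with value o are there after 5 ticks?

-oo-oo-o--ooooo-
o------ooo-ooo-o
oo----o-o---o--o
--o--oo-oo-ooooo
-oooo-------ooo-
count of o: 7

7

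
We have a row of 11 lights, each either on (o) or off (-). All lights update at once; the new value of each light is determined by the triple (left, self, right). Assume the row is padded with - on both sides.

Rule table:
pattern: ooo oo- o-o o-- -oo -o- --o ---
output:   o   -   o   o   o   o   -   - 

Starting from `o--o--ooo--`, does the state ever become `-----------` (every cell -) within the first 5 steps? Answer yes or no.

oo-oo-oo-o-
o-oo-oo-ooo
ooo-oo-ooo-
oo-oo-ooo-o
o-oo-ooo-oo
step 5 is o-oo-ooo-oo, still not uniform -

no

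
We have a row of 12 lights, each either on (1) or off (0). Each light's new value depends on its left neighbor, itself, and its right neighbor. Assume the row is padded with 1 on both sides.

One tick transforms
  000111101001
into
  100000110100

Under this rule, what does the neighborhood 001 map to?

At position 2 the neighborhood is 001; the next row has 0 there.

0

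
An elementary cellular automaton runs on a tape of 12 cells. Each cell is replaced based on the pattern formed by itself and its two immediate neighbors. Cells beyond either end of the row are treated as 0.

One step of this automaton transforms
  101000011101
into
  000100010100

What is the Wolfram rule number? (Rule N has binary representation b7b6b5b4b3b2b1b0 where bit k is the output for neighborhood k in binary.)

88

position 8: 111 → 0  (bit 7 = 0)
position 9: 110 → 1  (bit 6 = 1)
position 1: 101 → 0  (bit 5 = 0)
position 3: 100 → 1  (bit 4 = 1)
position 7: 011 → 1  (bit 3 = 1)
position 0: 010 → 0  (bit 2 = 0)
position 6: 001 → 0  (bit 1 = 0)
position 4: 000 → 0  (bit 0 = 0)
bits b7..b0 = 01011000 = 88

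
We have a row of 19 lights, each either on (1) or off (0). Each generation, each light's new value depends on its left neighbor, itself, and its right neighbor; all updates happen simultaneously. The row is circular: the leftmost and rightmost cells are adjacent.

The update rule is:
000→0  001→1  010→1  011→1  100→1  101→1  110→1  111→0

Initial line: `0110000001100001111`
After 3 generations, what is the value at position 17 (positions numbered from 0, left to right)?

generation 1: 1111000011110011001
generation 2: 0001100110011111111
generation 3: 1011111111110000001
position 17 holds 0

0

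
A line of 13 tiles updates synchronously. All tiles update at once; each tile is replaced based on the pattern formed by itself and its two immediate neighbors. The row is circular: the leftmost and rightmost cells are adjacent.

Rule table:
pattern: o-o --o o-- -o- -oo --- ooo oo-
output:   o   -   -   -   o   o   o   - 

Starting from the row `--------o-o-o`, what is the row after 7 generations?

generation 1: -oooooo--o-o-
generation 2: -ooooo----o--
generation 3: -oooo--oo---o
generation 4: oooo---o--o--
generation 5: ooo--o-------
generation 6: oo-----ooooo-
generation 7: o--ooo-oooo-o

o--ooo-oooo-o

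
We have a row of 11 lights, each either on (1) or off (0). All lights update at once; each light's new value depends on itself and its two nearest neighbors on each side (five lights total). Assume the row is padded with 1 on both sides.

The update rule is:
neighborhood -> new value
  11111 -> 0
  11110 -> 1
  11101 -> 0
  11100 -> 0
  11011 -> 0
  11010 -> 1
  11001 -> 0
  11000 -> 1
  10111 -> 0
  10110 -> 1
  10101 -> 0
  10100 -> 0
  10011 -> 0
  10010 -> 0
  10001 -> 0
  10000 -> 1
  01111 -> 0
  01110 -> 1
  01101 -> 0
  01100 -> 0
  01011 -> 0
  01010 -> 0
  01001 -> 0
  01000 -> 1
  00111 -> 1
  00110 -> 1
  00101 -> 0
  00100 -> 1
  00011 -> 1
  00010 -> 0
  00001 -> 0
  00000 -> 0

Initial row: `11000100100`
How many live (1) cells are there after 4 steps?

3

10100100100
01000100100
10100100100  (repeats step 1; period 2)
step 4: 01000100100
count of 1: 3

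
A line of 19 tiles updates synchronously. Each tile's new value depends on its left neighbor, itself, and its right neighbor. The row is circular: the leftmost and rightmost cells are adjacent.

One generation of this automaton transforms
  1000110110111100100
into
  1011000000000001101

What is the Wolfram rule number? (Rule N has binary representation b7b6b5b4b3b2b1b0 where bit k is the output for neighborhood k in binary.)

7

position 11: 111 → 0  (bit 7 = 0)
position 5: 110 → 0  (bit 6 = 0)
position 6: 101 → 0  (bit 5 = 0)
position 1: 100 → 0  (bit 4 = 0)
position 4: 011 → 0  (bit 3 = 0)
position 0: 010 → 1  (bit 2 = 1)
position 3: 001 → 1  (bit 1 = 1)
position 2: 000 → 1  (bit 0 = 1)
bits b7..b0 = 00000111 = 7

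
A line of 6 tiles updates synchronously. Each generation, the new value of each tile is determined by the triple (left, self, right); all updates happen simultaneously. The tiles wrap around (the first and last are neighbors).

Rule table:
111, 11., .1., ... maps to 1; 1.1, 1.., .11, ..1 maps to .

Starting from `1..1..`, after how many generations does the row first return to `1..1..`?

1

1..1..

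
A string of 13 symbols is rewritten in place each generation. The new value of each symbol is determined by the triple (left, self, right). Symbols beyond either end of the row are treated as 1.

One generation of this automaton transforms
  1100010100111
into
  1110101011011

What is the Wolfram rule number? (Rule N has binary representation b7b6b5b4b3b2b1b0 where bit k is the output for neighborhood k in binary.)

position 0: 111 → 1  (bit 7 = 1)
position 1: 110 → 1  (bit 6 = 1)
position 6: 101 → 1  (bit 5 = 1)
position 2: 100 → 1  (bit 4 = 1)
position 10: 011 → 0  (bit 3 = 0)
position 5: 010 → 0  (bit 2 = 0)
position 4: 001 → 1  (bit 1 = 1)
position 3: 000 → 0  (bit 0 = 0)
bits b7..b0 = 11110010 = 242

242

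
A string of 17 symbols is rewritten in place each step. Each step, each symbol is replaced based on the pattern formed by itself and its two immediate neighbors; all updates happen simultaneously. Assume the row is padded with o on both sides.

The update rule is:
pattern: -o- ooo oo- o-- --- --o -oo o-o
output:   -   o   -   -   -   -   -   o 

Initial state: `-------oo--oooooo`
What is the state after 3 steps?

------------ooooo
-------------oooo
--------------ooo

--------------ooo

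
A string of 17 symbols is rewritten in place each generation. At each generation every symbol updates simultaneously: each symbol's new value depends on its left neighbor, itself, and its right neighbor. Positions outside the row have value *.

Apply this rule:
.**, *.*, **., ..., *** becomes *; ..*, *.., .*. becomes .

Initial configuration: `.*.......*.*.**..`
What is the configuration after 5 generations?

*..************..

*..*****..*.***..
*..*****...****..
*..*****.*.****..
*..******.*****..
*..************..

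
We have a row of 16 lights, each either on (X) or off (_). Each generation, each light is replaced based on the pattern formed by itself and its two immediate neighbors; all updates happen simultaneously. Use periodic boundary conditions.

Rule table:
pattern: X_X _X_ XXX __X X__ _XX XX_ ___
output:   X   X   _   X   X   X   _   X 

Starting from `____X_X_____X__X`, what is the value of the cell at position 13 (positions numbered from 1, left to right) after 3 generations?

X

generation 1: XXXXXXXXXXXXXXXX
generation 2: ________________
generation 3: XXXXXXXXXXXXXXXX
position 13 holds X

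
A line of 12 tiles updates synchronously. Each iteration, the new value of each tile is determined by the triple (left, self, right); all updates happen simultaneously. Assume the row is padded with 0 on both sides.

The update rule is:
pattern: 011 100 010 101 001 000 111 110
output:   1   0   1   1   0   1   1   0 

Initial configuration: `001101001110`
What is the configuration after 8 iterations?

101011001100
111110001001
111100101001
111000111001
110010110001
100011100101
101011000111
111110010110

111110010110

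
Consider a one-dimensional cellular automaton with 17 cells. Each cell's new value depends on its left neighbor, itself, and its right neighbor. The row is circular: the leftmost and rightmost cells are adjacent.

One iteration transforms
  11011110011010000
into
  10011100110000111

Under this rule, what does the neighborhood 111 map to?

At position 4 the neighborhood is 111; the next row has 1 there.

1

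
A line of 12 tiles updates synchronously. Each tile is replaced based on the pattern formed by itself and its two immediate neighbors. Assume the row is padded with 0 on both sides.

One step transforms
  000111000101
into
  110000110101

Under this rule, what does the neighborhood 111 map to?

At position 4 the neighborhood is 111; the next row has 0 there.

0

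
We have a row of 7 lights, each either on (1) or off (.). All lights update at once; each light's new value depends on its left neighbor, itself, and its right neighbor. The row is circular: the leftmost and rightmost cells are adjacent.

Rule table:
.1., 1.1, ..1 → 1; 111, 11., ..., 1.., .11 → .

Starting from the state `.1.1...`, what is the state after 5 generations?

1111...
......1
.....11
....1..
...11..

...11..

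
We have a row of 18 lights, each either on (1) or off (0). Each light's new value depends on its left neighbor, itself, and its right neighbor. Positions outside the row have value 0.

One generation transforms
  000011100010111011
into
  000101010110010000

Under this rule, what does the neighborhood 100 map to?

At position 7 the neighborhood is 100; the next row has 1 there.

1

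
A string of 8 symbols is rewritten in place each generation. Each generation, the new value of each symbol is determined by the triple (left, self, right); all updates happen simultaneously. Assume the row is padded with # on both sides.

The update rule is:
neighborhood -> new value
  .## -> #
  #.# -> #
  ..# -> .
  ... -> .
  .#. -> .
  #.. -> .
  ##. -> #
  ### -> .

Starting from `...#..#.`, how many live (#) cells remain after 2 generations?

1

.......#
.......#
count of #: 1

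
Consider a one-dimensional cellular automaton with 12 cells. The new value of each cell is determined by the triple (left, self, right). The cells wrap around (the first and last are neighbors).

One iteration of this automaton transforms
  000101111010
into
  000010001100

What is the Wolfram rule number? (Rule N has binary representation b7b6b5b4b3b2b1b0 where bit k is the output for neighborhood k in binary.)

96

position 6: 111 → 0  (bit 7 = 0)
position 8: 110 → 1  (bit 6 = 1)
position 4: 101 → 1  (bit 5 = 1)
position 11: 100 → 0  (bit 4 = 0)
position 5: 011 → 0  (bit 3 = 0)
position 3: 010 → 0  (bit 2 = 0)
position 2: 001 → 0  (bit 1 = 0)
position 0: 000 → 0  (bit 0 = 0)
bits b7..b0 = 01100000 = 96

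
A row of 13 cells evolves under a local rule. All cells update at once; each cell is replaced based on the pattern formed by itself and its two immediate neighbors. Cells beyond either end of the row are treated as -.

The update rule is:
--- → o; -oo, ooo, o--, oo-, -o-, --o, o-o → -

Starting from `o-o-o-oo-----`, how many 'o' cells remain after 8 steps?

8

step 1: ---------oooo
step 2: oooooooo-----
step 3: ---------oooo  (repeats step 1; period 2)
step 8: oooooooo-----
count of o: 8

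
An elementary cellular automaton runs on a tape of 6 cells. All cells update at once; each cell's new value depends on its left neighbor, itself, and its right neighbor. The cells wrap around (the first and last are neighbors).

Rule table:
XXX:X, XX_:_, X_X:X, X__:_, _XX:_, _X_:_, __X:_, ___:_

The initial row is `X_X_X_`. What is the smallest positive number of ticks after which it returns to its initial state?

tick 1: _X_X_X
tick 2: X_X_X_

2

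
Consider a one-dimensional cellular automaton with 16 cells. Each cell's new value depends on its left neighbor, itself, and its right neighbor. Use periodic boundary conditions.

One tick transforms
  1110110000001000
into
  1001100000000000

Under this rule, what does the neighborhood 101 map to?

At position 3 the neighborhood is 101; the next row has 1 there.

1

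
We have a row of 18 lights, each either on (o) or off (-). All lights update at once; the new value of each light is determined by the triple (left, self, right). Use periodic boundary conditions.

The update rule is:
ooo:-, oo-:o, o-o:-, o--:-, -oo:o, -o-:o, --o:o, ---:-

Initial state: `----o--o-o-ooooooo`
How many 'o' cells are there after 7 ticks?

---oo-oo-o-o-----o
--ooo-oo-o-o----oo
-oo-o-oo-o-o---ooo
-oo-o-oo-o-o--oo-o
-oo-o-oo-o-o-ooo-o
-oo-o-oo-o-o-o-o-o
-oo-o-oo-o-o-o-o-o
count of o: 10

10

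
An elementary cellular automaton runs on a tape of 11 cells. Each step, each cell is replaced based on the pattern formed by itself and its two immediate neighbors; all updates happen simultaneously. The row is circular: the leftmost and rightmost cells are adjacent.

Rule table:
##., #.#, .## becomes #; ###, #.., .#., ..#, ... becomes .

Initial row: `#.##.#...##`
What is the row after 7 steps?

step 1: #####....#.
step 2: #...#.....#
step 3: #.........#
step 4: #.........#  (fixed point — unchanged through step 7)

#.........#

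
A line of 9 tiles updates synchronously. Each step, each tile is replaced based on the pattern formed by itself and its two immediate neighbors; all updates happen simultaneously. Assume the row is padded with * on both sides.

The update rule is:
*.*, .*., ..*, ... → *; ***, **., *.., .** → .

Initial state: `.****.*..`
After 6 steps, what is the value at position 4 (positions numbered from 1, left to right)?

.

*....**.*
..***..*.
.*....***
**.***...
..*....**
.**.***..
position 4 holds .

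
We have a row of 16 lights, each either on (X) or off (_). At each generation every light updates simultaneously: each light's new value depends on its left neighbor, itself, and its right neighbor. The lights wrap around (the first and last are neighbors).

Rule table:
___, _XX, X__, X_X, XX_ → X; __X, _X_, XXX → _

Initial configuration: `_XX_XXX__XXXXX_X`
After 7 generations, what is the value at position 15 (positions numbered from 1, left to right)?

XXXXX_XX_X___XX_
X___XXXXX_XX_XXX
XXX_X___XXXXXX__
X_XX_XX_X____XX_
_XXXXXXX_XXX_XXX
XX_____XXX_XXX_X
_XXXXX_X_XXX_XXX
position 15 holds X

X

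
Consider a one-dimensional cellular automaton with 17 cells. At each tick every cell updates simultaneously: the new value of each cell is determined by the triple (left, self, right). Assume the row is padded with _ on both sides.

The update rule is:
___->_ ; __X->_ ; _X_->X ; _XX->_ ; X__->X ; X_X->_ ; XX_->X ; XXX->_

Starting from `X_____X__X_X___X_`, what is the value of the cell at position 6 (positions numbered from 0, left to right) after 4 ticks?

XX____XX_X_XX__XX
_XX____X_X__XX__X
__XX___X_XX__XX_X
___XX__X__XX__X_X
position 6 holds _

_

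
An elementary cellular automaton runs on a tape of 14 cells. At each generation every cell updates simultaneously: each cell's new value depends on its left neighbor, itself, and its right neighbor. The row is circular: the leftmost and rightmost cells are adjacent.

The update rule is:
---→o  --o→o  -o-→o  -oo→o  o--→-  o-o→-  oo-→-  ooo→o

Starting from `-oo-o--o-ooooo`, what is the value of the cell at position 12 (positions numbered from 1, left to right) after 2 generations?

-o--o-oo-oooo-
oo-oo-o--ooo--
position 12 holds o

o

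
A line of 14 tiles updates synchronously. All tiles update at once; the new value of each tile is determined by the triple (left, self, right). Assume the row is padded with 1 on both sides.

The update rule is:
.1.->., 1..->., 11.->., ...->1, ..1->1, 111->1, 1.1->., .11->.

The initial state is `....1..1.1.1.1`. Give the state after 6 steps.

.111..1.......
..1..1..111111
.1..1..1.11111
...1..1...1111
.11..1..11.111
....1..1....11

....1..1....11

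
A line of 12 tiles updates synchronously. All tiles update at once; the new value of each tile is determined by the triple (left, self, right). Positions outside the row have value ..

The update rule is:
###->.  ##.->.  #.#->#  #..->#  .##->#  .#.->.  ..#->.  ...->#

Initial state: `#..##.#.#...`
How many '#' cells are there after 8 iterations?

iteration 1: .#.#.#.#.###
iteration 2: ..#.#.#.##..
iteration 3: #..#.#.##.##
iteration 4: .#..#.##.##.
iteration 5: ..#..##.##.#
iteration 6: #..#.#.##.#.
iteration 7: .#..#.##.#.#
iteration 8: ..#..##.#.#.
count of #: 5

5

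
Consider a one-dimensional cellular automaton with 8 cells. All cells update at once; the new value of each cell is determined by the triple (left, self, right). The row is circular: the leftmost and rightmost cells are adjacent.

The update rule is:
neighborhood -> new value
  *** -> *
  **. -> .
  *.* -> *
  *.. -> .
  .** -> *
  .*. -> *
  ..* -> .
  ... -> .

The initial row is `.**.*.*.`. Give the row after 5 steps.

.**.....

step 1: .*.****.
step 2: .*****..
step 3: .****...
step 4: .***....
step 5: .**.....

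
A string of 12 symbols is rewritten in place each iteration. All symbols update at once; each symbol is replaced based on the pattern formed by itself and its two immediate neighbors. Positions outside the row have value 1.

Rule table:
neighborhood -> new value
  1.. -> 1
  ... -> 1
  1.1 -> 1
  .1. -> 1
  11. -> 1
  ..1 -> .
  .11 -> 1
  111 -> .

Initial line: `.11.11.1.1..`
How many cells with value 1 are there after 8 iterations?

11111111111.
..........11
111111111.1.
........1111
1111111.1...
......11111.
11111.1...11
....11111.1.
count of 1: 6

6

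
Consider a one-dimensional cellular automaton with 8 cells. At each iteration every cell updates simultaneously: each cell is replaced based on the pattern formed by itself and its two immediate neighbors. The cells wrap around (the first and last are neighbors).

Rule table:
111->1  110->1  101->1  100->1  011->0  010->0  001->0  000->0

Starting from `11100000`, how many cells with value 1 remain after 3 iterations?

iteration 1: 01110000
iteration 2: 00111000
iteration 3: 00011100
count of 1: 3

3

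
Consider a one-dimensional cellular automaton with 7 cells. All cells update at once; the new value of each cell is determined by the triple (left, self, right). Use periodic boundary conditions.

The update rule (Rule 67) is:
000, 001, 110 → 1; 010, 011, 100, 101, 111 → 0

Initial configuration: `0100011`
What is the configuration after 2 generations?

0110100

0001101
0110100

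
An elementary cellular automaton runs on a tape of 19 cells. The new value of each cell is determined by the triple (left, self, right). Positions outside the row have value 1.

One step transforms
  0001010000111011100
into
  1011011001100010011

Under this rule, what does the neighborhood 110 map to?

0

At position 12 the neighborhood is 110; the next row has 0 there.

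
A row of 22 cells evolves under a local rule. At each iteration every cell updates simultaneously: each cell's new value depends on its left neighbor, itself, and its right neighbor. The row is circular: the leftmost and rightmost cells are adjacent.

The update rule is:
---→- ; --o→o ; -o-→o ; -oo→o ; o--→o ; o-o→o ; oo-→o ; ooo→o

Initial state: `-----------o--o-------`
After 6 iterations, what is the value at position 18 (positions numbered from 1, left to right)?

----------oooooo------
---------oooooooo-----
--------oooooooooo----
-------oooooooooooo---
------oooooooooooooo--
-----oooooooooooooooo-
position 18 holds o

o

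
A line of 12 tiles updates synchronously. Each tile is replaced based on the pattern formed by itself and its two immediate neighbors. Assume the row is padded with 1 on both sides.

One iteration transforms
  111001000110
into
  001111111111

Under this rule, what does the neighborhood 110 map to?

1

At position 2 the neighborhood is 110; the next row has 1 there.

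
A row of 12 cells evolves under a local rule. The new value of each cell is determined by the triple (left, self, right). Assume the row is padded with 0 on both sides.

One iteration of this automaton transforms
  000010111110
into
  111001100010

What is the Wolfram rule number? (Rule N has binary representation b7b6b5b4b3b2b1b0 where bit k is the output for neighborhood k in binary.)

position 7: 111 → 0  (bit 7 = 0)
position 10: 110 → 1  (bit 6 = 1)
position 5: 101 → 1  (bit 5 = 1)
position 11: 100 → 0  (bit 4 = 0)
position 6: 011 → 1  (bit 3 = 1)
position 4: 010 → 0  (bit 2 = 0)
position 3: 001 → 0  (bit 1 = 0)
position 0: 000 → 1  (bit 0 = 1)
bits b7..b0 = 01101001 = 105

105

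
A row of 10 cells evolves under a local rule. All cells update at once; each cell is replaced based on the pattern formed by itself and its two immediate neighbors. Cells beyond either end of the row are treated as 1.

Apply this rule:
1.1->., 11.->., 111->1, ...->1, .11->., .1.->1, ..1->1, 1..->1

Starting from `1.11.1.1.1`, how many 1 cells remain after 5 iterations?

4

.....1.1..
111111.111
11111...11
1111.111.1
111...1...
count of 1: 4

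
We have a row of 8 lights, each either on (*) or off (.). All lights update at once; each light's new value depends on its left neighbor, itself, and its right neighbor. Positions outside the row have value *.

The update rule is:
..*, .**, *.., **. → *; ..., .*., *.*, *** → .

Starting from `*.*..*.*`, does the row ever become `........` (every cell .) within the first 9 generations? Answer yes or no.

*..**..*
********
........
all cells are . at generation 3

yes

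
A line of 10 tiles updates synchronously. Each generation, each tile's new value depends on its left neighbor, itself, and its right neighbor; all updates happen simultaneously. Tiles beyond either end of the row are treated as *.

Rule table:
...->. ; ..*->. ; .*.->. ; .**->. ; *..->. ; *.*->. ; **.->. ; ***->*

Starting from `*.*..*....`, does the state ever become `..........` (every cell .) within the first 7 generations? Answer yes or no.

yes

..........
all cells are . at generation 1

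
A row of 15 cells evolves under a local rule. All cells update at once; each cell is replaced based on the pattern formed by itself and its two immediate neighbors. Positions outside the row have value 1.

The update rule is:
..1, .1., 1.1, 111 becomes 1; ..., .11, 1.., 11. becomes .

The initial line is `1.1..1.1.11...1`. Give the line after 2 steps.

.11.11111....1.
1..1.111....111

1..1.111....111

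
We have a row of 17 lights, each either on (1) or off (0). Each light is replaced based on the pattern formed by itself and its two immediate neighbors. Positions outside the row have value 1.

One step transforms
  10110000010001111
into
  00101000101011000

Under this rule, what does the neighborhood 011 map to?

1

At position 2 the neighborhood is 011; the next row has 1 there.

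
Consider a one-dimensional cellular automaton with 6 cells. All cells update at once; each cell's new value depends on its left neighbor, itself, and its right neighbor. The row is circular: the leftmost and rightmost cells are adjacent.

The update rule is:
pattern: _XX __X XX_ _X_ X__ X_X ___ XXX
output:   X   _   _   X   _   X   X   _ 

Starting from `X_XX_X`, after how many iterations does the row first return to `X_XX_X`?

3

iteration 1: _XX_XX
iteration 2: XX_XX_
iteration 3: X_XX_X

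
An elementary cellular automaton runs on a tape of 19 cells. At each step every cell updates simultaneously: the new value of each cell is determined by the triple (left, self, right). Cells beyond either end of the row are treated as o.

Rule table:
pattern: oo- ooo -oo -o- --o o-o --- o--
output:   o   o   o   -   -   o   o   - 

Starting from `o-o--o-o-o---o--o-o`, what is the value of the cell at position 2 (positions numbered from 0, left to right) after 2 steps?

oo----o-o--o-----oo
oo-oo--o-----ooo-oo
position 2 holds -

-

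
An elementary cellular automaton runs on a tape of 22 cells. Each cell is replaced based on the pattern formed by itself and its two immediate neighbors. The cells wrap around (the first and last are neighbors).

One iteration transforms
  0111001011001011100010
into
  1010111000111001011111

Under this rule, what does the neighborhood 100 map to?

At position 4 the neighborhood is 100; the next row has 1 there.

1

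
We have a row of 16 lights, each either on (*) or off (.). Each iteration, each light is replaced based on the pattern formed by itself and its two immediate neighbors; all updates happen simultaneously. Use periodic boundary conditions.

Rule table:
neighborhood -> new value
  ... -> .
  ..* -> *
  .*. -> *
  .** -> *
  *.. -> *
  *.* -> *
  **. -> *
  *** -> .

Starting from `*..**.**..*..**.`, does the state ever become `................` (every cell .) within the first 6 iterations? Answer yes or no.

iteration 1: ****************
iteration 2: ................
all cells are . at iteration 2

yes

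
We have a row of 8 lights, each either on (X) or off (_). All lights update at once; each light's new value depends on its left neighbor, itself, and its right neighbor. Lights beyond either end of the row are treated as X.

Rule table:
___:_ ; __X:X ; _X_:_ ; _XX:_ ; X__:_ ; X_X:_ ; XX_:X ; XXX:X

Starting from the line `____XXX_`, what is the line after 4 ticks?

____X__X

___X_XX_
__X___X_
_X___X__
____X__X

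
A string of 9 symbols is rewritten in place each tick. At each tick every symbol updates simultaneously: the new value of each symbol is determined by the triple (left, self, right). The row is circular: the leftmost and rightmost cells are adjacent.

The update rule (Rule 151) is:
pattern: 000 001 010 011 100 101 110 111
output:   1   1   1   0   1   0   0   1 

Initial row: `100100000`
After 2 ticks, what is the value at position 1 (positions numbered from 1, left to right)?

1

111111111
111111111
position 1 holds 1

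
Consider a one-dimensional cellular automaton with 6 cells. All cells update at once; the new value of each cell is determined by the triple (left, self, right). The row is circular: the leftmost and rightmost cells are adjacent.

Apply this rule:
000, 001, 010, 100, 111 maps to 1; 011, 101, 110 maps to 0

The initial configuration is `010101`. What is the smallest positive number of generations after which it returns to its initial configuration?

1

010101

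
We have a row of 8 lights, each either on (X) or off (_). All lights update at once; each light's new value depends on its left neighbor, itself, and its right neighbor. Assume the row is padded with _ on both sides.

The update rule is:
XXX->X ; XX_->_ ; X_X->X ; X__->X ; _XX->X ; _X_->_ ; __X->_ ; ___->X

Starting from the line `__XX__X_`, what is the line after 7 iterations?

X_X_X__X
_X_X_X__
__X_X_XX
X__X_XX_
_X__XX_X
__X_X_X_
X__X_X_X

X__X_X_X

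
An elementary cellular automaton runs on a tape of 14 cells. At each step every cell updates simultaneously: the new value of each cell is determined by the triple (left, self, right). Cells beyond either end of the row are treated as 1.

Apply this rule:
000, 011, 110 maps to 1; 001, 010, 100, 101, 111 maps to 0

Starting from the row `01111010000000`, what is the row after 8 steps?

00000010001010

01001000111110
00000010100010
01111000001000
01001011100010
00000010101000
01111000000010
01001011111000
00000010001010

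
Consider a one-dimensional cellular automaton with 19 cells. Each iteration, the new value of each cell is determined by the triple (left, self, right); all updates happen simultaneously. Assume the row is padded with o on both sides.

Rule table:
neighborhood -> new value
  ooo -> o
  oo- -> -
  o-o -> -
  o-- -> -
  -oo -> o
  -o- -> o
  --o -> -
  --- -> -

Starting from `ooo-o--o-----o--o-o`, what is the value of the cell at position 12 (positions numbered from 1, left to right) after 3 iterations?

oo--o--o-----o--o-o
o---o--o-----o--o-o
----o--o-----o--o-o
position 12 holds -

-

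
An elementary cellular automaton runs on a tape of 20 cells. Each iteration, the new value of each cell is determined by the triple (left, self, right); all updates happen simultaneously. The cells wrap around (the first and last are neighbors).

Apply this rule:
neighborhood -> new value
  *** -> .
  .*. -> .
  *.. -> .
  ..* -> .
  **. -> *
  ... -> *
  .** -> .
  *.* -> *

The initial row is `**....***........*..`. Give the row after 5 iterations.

.........*.*...*****

.*.**...*.******....
..*.*.*..*.....*.***
...*.*.....***..*..*
.*..*..***...*......
.........*.*...*****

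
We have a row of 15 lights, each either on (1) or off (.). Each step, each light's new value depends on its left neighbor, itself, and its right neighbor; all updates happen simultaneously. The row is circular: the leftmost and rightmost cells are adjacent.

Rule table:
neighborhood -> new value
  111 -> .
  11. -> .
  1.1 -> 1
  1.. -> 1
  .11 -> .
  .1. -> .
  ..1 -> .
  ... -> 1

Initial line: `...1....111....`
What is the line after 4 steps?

step 1: 11..111....1111
step 2: ..1....111.....
step 3: 1..111....11111
step 4: .1....111......

.1....111......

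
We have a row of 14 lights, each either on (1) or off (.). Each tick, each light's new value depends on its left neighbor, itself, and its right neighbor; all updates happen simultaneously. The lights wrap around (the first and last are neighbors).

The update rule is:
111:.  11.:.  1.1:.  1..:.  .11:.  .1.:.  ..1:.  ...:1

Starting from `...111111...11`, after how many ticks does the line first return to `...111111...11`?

.1........1...
...111111...11

2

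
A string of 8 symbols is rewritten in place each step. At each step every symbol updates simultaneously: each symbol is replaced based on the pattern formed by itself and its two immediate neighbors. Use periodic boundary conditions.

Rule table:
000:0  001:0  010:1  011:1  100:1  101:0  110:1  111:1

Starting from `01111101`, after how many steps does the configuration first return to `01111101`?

01111101

1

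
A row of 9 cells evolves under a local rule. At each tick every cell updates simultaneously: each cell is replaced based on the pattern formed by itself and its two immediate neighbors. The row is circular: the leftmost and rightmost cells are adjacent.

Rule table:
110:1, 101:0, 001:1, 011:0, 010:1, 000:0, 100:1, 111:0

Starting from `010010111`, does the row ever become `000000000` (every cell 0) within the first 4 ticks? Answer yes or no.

no

011110001
000011011
100101001
111101110
tick 4 is 111101110, still not uniform 0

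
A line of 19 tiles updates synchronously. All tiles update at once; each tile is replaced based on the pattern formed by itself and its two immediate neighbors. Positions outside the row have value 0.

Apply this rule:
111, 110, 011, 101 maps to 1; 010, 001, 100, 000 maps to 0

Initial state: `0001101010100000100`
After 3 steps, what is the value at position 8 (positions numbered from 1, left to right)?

1

step 1: 0001110101000000000
step 2: 0001111010000000000
step 3: 0001111100000000000
position 8 holds 1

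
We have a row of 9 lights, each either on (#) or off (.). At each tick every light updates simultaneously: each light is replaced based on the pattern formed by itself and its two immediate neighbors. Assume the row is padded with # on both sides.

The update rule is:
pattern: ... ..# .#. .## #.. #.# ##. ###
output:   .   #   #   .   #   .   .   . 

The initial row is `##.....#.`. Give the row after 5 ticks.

.#.###..#

..#...##.
####.#...
.....##.#
#...#....
.#.###..#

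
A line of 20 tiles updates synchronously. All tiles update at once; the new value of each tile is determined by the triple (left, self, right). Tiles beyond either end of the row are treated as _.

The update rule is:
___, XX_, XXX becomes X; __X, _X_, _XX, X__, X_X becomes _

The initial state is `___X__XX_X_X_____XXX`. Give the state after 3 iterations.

XX_____X_____XXX__XX
_X_XXX___XXX__XX___X
____XX_X__XX___X_X__

____XX_X__XX___X_X__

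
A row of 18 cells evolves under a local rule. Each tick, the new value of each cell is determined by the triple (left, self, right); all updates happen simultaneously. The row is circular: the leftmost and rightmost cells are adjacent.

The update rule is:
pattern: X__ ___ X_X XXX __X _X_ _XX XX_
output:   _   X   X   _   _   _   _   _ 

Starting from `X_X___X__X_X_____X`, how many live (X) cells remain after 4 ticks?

_X__X_____X__XXX__
______XXX________X
_XXXX_____XXXXXX__
______XXX________X
count of X: 4

4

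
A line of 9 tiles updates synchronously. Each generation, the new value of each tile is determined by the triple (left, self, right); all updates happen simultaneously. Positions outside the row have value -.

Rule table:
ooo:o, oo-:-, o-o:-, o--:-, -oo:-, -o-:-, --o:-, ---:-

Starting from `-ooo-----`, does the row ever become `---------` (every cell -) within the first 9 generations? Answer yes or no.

generation 1: --o------
generation 2: ---------
all cells are - at generation 2

yes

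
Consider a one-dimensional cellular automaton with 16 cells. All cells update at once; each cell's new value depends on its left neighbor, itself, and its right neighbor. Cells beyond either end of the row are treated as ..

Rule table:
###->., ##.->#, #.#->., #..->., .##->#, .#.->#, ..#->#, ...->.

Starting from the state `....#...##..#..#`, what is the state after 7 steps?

#.#.#.##.#.##.##

step 1: ...##..###.##.##
step 2: ..###.##.#.##.##
step 3: .##.#.##.#.##.##
step 4: ###.#.##.#.##.##
step 5: #.#.#.##.#.##.##
step 6: #.#.#.##.#.##.##  (fixed point — unchanged through step 7)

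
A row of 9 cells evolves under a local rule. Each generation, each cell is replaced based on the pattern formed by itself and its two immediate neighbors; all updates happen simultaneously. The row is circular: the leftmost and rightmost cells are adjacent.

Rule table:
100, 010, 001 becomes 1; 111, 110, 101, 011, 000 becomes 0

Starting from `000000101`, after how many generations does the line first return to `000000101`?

100001101
010010000
111111000
000000101

4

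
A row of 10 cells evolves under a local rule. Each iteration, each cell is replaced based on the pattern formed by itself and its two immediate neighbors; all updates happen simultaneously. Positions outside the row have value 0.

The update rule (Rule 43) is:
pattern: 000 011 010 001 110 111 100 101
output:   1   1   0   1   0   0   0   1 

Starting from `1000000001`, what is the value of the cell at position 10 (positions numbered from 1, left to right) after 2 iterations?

0

iteration 1: 0011111110
iteration 2: 1110000000
position 10 holds 0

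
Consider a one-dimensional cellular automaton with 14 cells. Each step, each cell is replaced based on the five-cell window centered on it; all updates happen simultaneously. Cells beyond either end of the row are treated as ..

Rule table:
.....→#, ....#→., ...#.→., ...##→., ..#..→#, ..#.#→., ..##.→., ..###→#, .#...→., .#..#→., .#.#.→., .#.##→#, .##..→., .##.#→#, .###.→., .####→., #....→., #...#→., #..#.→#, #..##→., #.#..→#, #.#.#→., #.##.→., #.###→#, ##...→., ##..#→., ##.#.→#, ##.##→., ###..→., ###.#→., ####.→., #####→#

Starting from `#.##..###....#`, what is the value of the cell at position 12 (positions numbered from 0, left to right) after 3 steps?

#

step 1: .#....#......#
step 2: .#....#..##..#
step 3: .#....#.....##
position 12 holds #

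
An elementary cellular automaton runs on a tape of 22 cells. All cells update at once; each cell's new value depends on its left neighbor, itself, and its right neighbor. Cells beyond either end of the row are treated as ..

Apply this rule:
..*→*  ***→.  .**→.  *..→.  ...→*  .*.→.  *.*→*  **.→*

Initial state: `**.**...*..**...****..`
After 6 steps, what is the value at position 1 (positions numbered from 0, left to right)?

.**.*.**..*.*.**...*.*
*.**.*.*.*.*.*.*.**.*.
.*.**.*.*.*.*.*.*.**..
*.*.**.*.*.*.*.*.*.*.*
.*.*.**.*.*.*.*.*.*.*.
*.*.*.**.*.*.*.*.*.*..
position 1 holds .

.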